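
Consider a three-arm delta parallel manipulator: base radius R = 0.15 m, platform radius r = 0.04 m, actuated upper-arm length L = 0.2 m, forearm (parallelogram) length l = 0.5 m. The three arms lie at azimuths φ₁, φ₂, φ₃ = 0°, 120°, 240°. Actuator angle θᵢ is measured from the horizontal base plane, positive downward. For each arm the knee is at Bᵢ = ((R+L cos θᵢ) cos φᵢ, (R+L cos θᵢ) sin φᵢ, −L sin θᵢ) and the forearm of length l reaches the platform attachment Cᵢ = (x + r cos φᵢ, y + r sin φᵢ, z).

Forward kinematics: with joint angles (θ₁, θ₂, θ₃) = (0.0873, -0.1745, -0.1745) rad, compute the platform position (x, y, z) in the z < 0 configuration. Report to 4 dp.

(-0.0416, 0.0000, -0.3737)

S1 = (0.3092·cos0.0°, 0.3092·sin0.0°, -0.0174) = (0.3092, 0.0000, -0.0174)
arm 2 at φ=120.0°: (R−r)+L cos θ2 = 0.3070;  S2 = (-0.1535, 0.2658, 0.0347)
arm 3 at φ=240.0°: (R−r)+L cos θ3 = 0.3070;  S3 = (-0.1535, -0.2658, 0.0347)
subtract pairs → two planes through P
plane₁₂: -0.9254x+0.5317y+0.1043z = -0.0005
det = 0.9841;  x = 0.0005+0.1127z,  y = 0.0000+0.0000z
quadratic in z: (1.0127)z²+(-0.0347)z+(-0.1544)=0, √Δ=0.7916 → z ∈ {-0.3737, 0.4080}; z = -0.3737 (taking z<0)
x = -0.0416, y = 0.0000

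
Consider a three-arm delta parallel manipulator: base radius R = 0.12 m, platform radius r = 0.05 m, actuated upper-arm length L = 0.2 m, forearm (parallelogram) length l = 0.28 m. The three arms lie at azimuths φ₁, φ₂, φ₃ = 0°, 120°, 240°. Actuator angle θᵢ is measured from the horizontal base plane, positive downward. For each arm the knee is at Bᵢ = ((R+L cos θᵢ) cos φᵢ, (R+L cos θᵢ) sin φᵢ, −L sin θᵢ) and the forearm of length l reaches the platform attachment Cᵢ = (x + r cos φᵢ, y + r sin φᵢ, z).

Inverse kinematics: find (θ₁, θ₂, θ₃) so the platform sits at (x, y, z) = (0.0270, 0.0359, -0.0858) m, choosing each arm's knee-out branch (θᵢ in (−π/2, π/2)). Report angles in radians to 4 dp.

θ₁ = -0.3491, θ₂ = -0.1738, θ₃ = 0.6106

φ1=0.0° → target in arm frame (0.0270, 0.0359)
  A=0.0430, B=-0.0858, C=(l²−L²−A²−y'²−z²)/(2L)=0.0698
  θ1 = atan2(B,A) + arccos(C/0.0960) = -0.3491
φ2=120.0° → target in arm frame (0.0176, -0.0413)
  A=0.0524, B=-0.0858, C=(l²−L²−A²−y'²−z²)/(2L)=0.0665
  √(A²+B²)=0.1005;  θ2 = -1.0224+0.8486 ≈ -0.1738
rotate P by −φ3: (-0.0446, 0.0054, -0.0858)
  A=0.1146, B=-0.0858, C=(l²−L²−A²−y'²−z²)/(2L)=0.0447
  √(A²+B²)=0.1432;  θ3 = -0.6427+1.2533 ≈ 0.6106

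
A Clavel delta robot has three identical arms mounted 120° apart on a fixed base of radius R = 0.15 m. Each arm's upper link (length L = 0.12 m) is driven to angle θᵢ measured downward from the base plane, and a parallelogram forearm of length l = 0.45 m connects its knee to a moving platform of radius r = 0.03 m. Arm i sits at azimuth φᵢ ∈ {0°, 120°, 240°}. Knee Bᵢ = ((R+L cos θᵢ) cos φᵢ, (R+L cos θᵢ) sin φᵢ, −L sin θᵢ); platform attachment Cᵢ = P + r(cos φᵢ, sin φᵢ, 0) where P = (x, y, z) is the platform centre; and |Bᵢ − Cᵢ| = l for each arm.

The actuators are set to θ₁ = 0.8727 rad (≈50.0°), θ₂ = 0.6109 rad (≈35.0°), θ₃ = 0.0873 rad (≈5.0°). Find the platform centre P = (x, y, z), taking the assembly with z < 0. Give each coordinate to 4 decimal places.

(-0.0835, -0.0685, -0.4369)

S1 = (0.1971·cos0.0°, 0.1971·sin0.0°, -0.0919) = (0.1971, 0.0000, -0.0919)
S2 = (0.2183·cos120.0°, 0.2183·sin120.0°, -0.0688) = (-0.1091, 0.1890, -0.0688)
S3 = (0.2395·cos240.0°, 0.2395·sin240.0°, -0.0105) = (-0.1198, -0.2075, -0.0105)
|S₂|²−|S₁|² = 0.0051;  |S₃|²−|S₁|² = 0.0102
plane₁₂: -0.6126x+0.3781y+0.0462z = 0.0051
Cramer: x(z) = -0.0121+0.1636z;  y(z) = -0.0061+0.1428z
quadratic in z: (1.0472)z²+(0.1137)z+(-0.1503)=0, √Δ=0.8014 → z ∈ {-0.4369, 0.3284}; z = -0.4369 (taking z<0)
x = -0.0835, y = -0.0685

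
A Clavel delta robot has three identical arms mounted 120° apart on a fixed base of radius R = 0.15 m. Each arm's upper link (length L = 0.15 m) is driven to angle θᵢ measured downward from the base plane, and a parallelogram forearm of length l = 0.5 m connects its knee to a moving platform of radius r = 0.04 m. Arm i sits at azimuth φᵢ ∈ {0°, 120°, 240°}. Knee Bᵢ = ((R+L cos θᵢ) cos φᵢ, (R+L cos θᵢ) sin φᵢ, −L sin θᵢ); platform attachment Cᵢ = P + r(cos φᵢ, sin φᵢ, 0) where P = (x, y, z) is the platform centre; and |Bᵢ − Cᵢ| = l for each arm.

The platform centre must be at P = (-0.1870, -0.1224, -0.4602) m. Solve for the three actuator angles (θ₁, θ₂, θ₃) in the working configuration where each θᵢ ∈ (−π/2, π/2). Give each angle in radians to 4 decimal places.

θ₁ = 1.1345, θ₂ = 0.6109, θ₃ = -0.1747

arm 1 (φ=0.0°): x'=-0.1870, y'=-0.1224
  e−x'=0.2970;  (l²−L²−(e−x')²−y'²−z²)/2L = -0.2916
  θ1 = atan2(B,A) + arccos(C/0.5477) = 1.1345
arm 2 (φ=120.0°): x'=-0.0125, y'=0.2231
  A cos θ + B sin θ = C:  0.1225·cos θ + -0.4602·sin θ = -0.1636
  √(A²+B²)=0.4762;  θ2 = -1.3106+1.9215 ≈ 0.6109
φ3=240.0° → target in arm frame (0.1995, -0.1007)
  e−x'=-0.0895;  (l²−L²−(e−x')²−y'²−z²)/2L = -0.0081
  √(A²+B²)=0.4688;  θ3 = -1.7629+1.5882 ≈ -0.1747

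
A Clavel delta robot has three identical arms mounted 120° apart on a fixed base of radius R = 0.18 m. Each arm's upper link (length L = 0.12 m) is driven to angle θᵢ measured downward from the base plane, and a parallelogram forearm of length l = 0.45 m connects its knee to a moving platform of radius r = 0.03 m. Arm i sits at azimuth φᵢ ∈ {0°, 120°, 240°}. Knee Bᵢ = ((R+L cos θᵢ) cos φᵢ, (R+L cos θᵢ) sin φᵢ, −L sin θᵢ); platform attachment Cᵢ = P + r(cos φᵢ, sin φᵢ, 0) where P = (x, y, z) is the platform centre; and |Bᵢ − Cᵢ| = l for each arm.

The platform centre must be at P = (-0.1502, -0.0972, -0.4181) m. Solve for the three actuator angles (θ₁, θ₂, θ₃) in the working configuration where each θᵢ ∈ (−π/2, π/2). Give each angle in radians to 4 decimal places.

θ₁ = 1.3959, θ₂ = 0.7852, θ₃ = -0.0877

arm 1 (φ=0.0°): x'=-0.1502, y'=-0.0972
  A=0.3002, B=-0.4181, C=(l²−L²−A²−y'²−z²)/(2L)=-0.3595
  γ=atan2(-0.4181,0.3002)=-0.9481;  ψ=arccos(-0.6984)=2.3440;  θ1=γ+ψ≈1.3959
φ2=120.0° → target in arm frame (-0.0091, 0.1787)
  A cos θ + B sin θ = C:  0.1591·cos θ + -0.4181·sin θ = -0.1831
  √(A²+B²)=0.4473;  θ2 = -1.2072+1.9924 ≈ 0.7852
arm 3 (φ=240.0°): x'=0.1593, y'=-0.0815
  A cos θ + B sin θ = C:  -0.0093·cos θ + -0.4181·sin θ = 0.0274
  θ3 = atan2(B,A) + arccos(C/0.4182) = -0.0877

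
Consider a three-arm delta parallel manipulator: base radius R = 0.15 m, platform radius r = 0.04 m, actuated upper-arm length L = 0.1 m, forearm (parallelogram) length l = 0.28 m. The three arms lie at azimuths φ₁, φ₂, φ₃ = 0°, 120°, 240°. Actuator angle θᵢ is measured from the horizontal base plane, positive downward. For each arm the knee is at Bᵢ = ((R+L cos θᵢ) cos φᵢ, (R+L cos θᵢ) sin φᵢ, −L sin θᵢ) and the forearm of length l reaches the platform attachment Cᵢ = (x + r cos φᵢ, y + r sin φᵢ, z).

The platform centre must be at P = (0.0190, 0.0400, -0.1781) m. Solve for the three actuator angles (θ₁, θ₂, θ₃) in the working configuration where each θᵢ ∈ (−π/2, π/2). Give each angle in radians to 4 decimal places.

arm 1 (φ=0.0°): x'=0.0190, y'=0.0400
  A cos θ + B sin θ = C:  0.0910·cos θ + -0.1781·sin θ = 0.1340
  γ=atan2(-0.1781,0.0910)=-1.0984;  ψ=arccos(0.6700)=0.8366;  θ1=γ+ψ≈-0.2618
φ2=120.0° → target in arm frame (0.0251, -0.0365)
  A cos θ + B sin θ = C:  0.0849·cos θ + -0.1781·sin θ = 0.1408
  √(A²+B²)=0.1973;  θ2 = -1.1262+0.7764 ≈ -0.3498
φ3=240.0° → target in arm frame (-0.0441, -0.0035)
  A=0.1541, B=-0.1781, C=(l²−L²−A²−y'²−z²)/(2L)=0.0645
  √(A²+B²)=0.2355;  θ3 = -0.8574+1.2932 ≈ 0.4358

θ₁ = -0.2618, θ₂ = -0.3498, θ₃ = 0.4358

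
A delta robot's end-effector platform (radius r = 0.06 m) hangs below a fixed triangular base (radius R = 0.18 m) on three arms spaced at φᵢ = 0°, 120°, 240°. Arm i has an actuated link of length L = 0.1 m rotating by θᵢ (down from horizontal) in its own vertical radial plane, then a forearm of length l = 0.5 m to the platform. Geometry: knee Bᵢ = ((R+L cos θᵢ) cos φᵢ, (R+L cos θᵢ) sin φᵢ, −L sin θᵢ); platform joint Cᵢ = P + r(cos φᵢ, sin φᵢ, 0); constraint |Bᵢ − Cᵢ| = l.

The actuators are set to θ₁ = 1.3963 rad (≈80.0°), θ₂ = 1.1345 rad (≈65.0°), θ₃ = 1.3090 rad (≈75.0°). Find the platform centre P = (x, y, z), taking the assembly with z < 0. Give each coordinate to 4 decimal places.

arm 1 at φ=0.0°: e+L cos θ1 = 0.1374;  centre 1 = (0.1374, 0.0000, -0.0985)
centre 2 = (0.1623·cos120.0°, 0.1623·sin120.0°, -0.0906) = (-0.0811, 0.1405, -0.0906)
arm 3 at φ=240.0°: e+L cos θ3 = 0.1459;  centre 3 = (-0.0729, -0.1263, -0.0966)
subtract pairs → two planes through P
[-0.4370 0.2810 0.0157]·P = 0.0060;  [-0.4206 -0.2527 0.0038]·P = 0.0020
det = 0.2286;  x = -0.0091+0.0220z,  y = 0.0071+-0.0217z
sphere 1 gives Az²+Bz+C=0 with A=1.0010, B=0.1902, C=-0.2188;  B²−4AC=0.9122;  roots -0.5721, 0.3821;  negative root z = -0.5721
x = -0.0217, y = 0.0195

(-0.0217, 0.0195, -0.5721)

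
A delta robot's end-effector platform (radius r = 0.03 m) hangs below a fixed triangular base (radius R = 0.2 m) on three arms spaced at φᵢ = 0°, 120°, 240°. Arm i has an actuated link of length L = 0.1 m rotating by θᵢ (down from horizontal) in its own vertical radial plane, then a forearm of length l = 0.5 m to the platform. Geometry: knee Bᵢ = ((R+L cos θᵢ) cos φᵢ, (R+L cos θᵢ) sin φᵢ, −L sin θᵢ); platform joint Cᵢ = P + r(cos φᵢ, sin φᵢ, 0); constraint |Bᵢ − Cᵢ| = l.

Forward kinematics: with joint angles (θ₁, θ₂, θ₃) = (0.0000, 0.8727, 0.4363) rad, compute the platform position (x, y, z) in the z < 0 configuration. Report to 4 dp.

(0.0806, -0.0498, -0.4601)

arm 1 at φ=0.0°: ρ1 = 0.2700;  S1 = (0.2700, 0.0000, 0.0000)
φ2=120.0°: virtual centre (-0.1171, 0.2029, -0.0766), radius l
arm 3 at φ=240.0°: ρ3 = 0.2606;  S3 = (-0.1303, -0.2257, -0.0423)
eliminate P² terms by subtracting sphere 1 from 2 and 3
linear system: -0.7743x+0.4058y = -0.0121−-0.1532z; -0.8006x+-0.4514y = -0.0032−-0.0845z
det = 0.6744;  x = 0.0100+-0.1534z,  y = -0.0108+0.0849z
sphere 1 gives Az²+Bz+C=0 with A=1.0307, B=0.0779, C=-0.1823;  B²−4AC=0.7577;  roots -0.4601, 0.3845;  negative root z = -0.4601
x = 0.0806, y = -0.0498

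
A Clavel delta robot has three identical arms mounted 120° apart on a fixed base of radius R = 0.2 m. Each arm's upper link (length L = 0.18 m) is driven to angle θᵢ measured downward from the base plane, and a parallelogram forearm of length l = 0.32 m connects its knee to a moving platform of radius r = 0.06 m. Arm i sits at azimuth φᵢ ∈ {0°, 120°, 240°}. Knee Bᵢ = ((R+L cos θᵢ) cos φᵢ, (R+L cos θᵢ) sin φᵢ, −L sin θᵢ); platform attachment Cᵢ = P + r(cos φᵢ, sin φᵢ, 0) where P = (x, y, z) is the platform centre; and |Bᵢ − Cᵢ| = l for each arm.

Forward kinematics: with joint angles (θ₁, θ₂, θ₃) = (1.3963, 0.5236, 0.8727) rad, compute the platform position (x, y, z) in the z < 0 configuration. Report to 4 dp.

(-0.1112, 0.0394, -0.3225)

arm 1 at φ=0.0°: e+L cos θ1 = 0.1713;  S1 = (0.1713, 0.0000, -0.1773)
φ2=120.0°: virtual centre (-0.1479, 0.2562, -0.0900), radius l
S3 = (0.2557·cos240.0°, 0.2557·sin240.0°, -0.1379) = (-0.1278, -0.2214, -0.1379)
|S₂|²−|S₁|² = 0.0349;  |S₃|²−|S₁|² = 0.0236
[-0.6384 0.5125 0.1745]·P = 0.0349;  [-0.5982 -0.4429 0.0787]·P = 0.0236
Cramer: x(z) = -0.0468+0.1997z;  y(z) = 0.0098-0.0919z
into |P−S₁|² = l²: 1.0483z² + 0.2657z + -0.0233 = 0;  Δ = 0.1684;  z = -0.3225 or 0.0690 → z<0 root = -0.3225
x = -0.1112, y = 0.0394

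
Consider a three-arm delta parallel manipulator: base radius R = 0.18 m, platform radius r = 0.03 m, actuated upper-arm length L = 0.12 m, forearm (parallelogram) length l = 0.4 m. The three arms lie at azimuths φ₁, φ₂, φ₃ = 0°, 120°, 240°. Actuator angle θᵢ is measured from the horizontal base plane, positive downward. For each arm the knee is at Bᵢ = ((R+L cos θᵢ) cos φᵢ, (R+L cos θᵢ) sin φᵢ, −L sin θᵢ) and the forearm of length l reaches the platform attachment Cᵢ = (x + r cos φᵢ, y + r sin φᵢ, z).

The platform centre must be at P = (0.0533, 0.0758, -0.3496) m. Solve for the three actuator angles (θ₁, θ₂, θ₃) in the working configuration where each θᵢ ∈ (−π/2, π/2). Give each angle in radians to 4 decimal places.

rotate P by −φ1: (0.0533, 0.0758, -0.3496)
  e−x'=0.0967;  (l²−L²−(e−x')²−y'²−z²)/2L = 0.0345
  √(A²+B²)=0.3627;  θ1 = -1.3009+1.4755 ≈ 0.1746
rotate P by −φ2: (0.0390, -0.0841, -0.3496)
  A cos θ + B sin θ = C:  0.1110·cos θ + -0.3496·sin θ = 0.0166
  √(A²+B²)=0.3668;  θ2 = -1.2633+1.5254 ≈ 0.2621
φ3=240.0° → target in arm frame (-0.0923, 0.0083)
  e−x'=0.2423;  (l²−L²−(e−x')²−y'²−z²)/2L = -0.1475
  γ=atan2(-0.3496,0.2423)=-0.9647;  ψ=arccos(-0.3467)=1.9249;  θ3=γ+ψ≈0.9601

θ₁ = 0.1746, θ₂ = 0.2621, θ₃ = 0.9601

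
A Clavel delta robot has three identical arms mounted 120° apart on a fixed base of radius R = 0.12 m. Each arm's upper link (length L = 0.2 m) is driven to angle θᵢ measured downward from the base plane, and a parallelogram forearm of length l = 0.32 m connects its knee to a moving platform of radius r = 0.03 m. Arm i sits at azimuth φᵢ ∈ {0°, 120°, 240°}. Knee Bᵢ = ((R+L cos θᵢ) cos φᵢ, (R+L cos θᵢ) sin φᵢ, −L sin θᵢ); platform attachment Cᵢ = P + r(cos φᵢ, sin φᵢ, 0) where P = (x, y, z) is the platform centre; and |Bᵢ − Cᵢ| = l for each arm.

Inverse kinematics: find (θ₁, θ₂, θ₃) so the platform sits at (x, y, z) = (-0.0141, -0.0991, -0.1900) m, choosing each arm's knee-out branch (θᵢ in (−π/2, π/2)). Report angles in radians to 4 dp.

φ1=0.0° → target in arm frame (-0.0141, -0.0991)
  e−x'=0.1041;  (l²−L²−(e−x')²−y'²−z²)/2L = 0.0141
  √(A²+B²)=0.2166;  θ1 = -1.0696+1.5056 ≈ 0.4361
φ2=120.0° → target in arm frame (-0.0788, 0.0618)
  A cos θ + B sin θ = C:  0.1688·cos θ + -0.1900·sin θ = -0.0150
  θ2 = atan2(B,A) + arccos(C/0.2541) = 0.7853
φ3=240.0° → target in arm frame (0.0929, 0.0373)
  e−x'=-0.0029;  (l²−L²−(e−x')²−y'²−z²)/2L = 0.0622
  θ3 = atan2(B,A) + arccos(C/0.1900) = -0.3488

θ₁ = 0.4361, θ₂ = 0.7853, θ₃ = -0.3488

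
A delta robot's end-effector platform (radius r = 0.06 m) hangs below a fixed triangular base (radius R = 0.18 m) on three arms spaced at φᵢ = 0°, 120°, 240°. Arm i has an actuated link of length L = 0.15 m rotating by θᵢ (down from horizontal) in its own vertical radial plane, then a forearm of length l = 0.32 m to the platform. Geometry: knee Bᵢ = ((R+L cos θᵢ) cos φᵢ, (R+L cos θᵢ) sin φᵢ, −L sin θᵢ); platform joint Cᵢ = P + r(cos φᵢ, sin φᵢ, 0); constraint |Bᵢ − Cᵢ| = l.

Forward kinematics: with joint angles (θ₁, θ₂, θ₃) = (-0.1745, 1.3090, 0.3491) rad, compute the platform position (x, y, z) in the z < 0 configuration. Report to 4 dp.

(0.1078, -0.1079, -0.2293)

φ1=0.0°: virtual centre (0.2677, 0.0000, 0.0260), radius l
φ2=120.0°: virtual centre (-0.0794, 0.1375, -0.1449), radius l
φ3=240.0°: virtual centre (-0.1305, -0.2260, -0.0513), radius l
subtract pairs → two planes through P
linear system: -0.6943x+0.2751y = -0.0261−-0.3419z; -0.7964x+-0.4520y = -0.0016−-0.1547z
det = 0.5329;  x = 0.0230+-0.3698z,  y = -0.0369+0.3094z
quadratic in z: (1.2325)z²+(0.1061)z+(-0.0405)=0, √Δ=0.4591 → z ∈ {-0.2293, 0.1432}; z = -0.2293 (taking z<0)
x = 0.1078, y = -0.1079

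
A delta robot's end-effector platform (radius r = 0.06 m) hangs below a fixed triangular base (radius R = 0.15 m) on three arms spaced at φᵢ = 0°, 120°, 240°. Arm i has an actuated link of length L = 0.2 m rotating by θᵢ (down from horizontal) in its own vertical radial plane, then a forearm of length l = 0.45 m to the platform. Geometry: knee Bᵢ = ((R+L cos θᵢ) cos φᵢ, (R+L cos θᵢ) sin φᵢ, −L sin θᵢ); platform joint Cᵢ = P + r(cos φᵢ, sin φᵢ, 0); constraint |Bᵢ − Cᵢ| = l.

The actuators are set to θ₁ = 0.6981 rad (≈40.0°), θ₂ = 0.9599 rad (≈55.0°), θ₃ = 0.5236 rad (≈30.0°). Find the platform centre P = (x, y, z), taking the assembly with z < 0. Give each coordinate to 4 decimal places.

(0.0136, -0.0934, -0.5041)

φ1=0.0°: virtual centre (0.2432, 0.0000, -0.1286), radius l
arm 2 at φ=120.0°: (R−r)+L cos θ2 = 0.2047;  centre 2 = (-0.1024, 0.1773, -0.1638)
arm 3 at φ=240.0°: (R−r)+L cos θ3 = 0.2632;  centre 3 = (-0.1316, -0.2279, -0.1000)
subtract pairs → two planes through P
plane₁₂: -0.6911x+0.3546y+-0.0705z = -0.0069
Cramer: x(z) = 0.0032-0.0205z;  y(z) = -0.0132+0.1590z
quadratic in z: (1.0257)z²+(0.2627)z+(-0.1282)=0, √Δ=0.7714 → z ∈ {-0.5041, 0.2480}; z = -0.5041 (taking z<0)
x = 0.0136, y = -0.0934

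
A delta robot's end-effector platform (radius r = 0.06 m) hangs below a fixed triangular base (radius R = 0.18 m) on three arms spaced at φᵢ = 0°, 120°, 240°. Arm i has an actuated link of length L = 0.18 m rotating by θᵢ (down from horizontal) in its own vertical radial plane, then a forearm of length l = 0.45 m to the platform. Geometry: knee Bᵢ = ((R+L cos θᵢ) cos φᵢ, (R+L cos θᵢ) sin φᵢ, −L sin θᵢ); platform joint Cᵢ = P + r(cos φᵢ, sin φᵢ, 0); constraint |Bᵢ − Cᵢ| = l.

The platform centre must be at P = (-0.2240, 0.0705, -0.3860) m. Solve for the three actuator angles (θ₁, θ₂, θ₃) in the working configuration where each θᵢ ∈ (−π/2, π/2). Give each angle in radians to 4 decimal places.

arm 1 (φ=0.0°): x'=-0.2240, y'=0.0705
  e−x'=0.3440;  (l²−L²−(e−x')²−y'²−z²)/2L = -0.2839
  γ=atan2(-0.3860,0.3440)=-0.8429;  ψ=arccos(-0.5491)=2.1521;  θ1=γ+ψ≈1.3092
φ2=120.0° → target in arm frame (0.1731, 0.1587)
  A cos θ + B sin θ = C:  -0.0531·cos θ + -0.3860·sin θ = -0.0192
  γ=atan2(-0.3860,-0.0531)=-1.7074;  ψ=arccos(-0.0493)=1.6201;  θ2=γ+ψ≈-0.0873
φ3=240.0° → target in arm frame (0.0509, -0.2292)
  A cos θ + B sin θ = C:  0.0691·cos θ + -0.3860·sin θ = -0.1006
  √(A²+B²)=0.3921;  θ3 = -1.3938+1.8302 ≈ 0.4365

θ₁ = 1.3092, θ₂ = -0.0873, θ₃ = 0.4365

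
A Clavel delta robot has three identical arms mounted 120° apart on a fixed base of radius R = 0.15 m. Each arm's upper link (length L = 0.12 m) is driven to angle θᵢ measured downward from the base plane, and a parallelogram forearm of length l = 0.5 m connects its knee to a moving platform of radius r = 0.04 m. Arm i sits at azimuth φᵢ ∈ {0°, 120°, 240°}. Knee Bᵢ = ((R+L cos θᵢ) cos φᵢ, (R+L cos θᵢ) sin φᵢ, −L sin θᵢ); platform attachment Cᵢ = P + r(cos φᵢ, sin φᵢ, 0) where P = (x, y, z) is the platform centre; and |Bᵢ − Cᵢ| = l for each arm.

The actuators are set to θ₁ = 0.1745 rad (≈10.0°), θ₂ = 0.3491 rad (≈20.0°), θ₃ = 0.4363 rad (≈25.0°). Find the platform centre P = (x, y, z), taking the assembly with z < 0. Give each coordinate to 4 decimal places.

(0.0382, 0.0136, -0.4831)

arm 1 at φ=0.0°: e+L cos θ1 = 0.2282;  S1 = (0.2282, 0.0000, -0.0208)
arm 2 at φ=120.0°: e+L cos θ2 = 0.2228;  S2 = (-0.1114, 0.1929, -0.0410)
arm 3 at φ=240.0°: e+L cos θ3 = 0.2188;  S3 = (-0.1094, -0.1895, -0.0507)
subtract pairs → two planes through P
plane₁₂: -0.6791x+0.3858y+-0.0404z = -0.0012
det = 0.5178;  x = 0.0024+-0.0741z,  y = 0.0012+-0.0257z
sphere 1 gives Az²+Bz+C=0 with A=1.0062, B=0.0751, C=-0.1986;  B²−4AC=0.8049;  roots -0.4831, 0.4085;  negative root z = -0.4831
x = 0.0382, y = 0.0136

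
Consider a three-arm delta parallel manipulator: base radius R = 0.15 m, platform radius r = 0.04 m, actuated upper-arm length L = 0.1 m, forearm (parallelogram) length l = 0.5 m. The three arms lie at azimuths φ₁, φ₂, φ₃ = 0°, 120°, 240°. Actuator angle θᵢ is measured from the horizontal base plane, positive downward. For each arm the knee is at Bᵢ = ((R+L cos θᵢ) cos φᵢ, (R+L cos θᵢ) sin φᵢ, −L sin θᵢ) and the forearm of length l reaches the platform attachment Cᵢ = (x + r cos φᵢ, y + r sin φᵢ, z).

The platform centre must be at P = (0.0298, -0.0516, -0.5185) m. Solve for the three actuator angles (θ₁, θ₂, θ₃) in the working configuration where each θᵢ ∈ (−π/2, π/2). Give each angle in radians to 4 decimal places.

θ₁ = 0.5234, θ₂ = 0.8723, θ₃ = 0.5234

φ1=0.0° → target in arm frame (0.0298, -0.0516)
  A cos θ + B sin θ = C:  0.0802·cos θ + -0.5185·sin θ = -0.1897
  γ=atan2(-0.5185,0.0802)=-1.4173;  ψ=arccos(-0.3615)=1.9407;  θ1=γ+ψ≈0.5234
rotate P by −φ2: (-0.0596, 0.0000, -0.5185)
  A=0.1696, B=-0.5185, C=(l²−L²−A²−y'²−z²)/(2L)=-0.2880
  γ=atan2(-0.5185,0.1696)=-1.2547;  ψ=arccos(-0.5279)=2.1270;  θ2=γ+ψ≈0.8723
arm 3 (φ=240.0°): x'=0.0298, y'=0.0516
  e−x'=0.0802;  (l²−L²−(e−x')²−y'²−z²)/2L = -0.1897
  √(A²+B²)=0.5247;  θ3 = -1.4173+1.9407 ≈ 0.5234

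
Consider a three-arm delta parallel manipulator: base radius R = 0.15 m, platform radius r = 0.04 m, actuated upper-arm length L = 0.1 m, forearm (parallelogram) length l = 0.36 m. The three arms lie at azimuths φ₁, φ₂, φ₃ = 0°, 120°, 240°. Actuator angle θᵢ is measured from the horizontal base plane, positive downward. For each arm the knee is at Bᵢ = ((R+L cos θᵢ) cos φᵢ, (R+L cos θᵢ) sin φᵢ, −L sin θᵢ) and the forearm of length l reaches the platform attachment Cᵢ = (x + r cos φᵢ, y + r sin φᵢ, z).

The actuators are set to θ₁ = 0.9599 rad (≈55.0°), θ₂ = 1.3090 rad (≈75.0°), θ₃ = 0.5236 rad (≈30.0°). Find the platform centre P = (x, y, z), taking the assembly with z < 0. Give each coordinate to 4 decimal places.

O1 = (0.1674·cos0.0°, 0.1674·sin0.0°, -0.0819) = (0.1674, 0.0000, -0.0819)
arm 2 at φ=120.0°: (R−r)+L cos θ2 = 0.1359;  O2 = (-0.0679, 0.1177, -0.0966)
arm 3 at φ=240.0°: (R−r)+L cos θ3 = 0.1966;  O3 = (-0.0983, -0.1703, -0.0500)
|O₂|²−|O₁|² = -0.0069;  |O₃|²−|O₁|² = 0.0064
[-0.4706 0.2354 -0.0294]·P = -0.0069;  [-0.5313 -0.3405 0.0638]·P = 0.0064
det = 0.2853;  x = 0.0030+0.0176z,  y = -0.0235+0.1600z
sphere 1 gives Az²+Bz+C=0 with A=1.0259, B=0.1505, C=-0.0953;  B²−4AC=0.4138;  roots -0.3869, 0.2401;  negative root z = -0.3869
x = -0.0039, y = -0.0854

(-0.0039, -0.0854, -0.3869)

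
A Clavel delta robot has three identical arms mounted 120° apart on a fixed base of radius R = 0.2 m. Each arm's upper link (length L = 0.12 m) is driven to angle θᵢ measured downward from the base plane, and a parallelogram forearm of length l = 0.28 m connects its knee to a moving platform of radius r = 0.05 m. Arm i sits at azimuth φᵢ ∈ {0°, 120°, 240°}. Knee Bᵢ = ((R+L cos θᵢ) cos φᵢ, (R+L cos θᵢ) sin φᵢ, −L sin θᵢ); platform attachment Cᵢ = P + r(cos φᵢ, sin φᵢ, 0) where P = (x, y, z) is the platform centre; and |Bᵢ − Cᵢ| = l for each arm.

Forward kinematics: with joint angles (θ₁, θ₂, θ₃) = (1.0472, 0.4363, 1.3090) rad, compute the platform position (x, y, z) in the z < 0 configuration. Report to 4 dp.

(-0.0135, 0.0731, -0.2560)

arm 1 at φ=0.0°: ρ1 = 0.2100;  S1 = (0.2100, 0.0000, -0.1039)
arm 2 at φ=120.0°: ρ2 = 0.2588;  S2 = (-0.1294, 0.2241, -0.0507)
arm 3 at φ=240.0°: ρ3 = 0.1811;  S3 = (-0.0905, -0.1568, -0.1159)
|S₂|²−|S₁|² = 0.0146;  |S₃|²−|S₁|² = -0.0087
[-0.6788 0.4482 0.1064]·P = 0.0146;  [-0.6011 -0.3136 -0.0240]·P = -0.0087
Cramer: x(z) = -0.0014+0.0469z;  y(z) = 0.0305-0.1664z
into |P−S₁|² = l²: 1.0299z² + 0.1779z + -0.0220 = 0;  Δ = 0.1221;  z = -0.2560 or 0.0833 → z<0 root = -0.2560
x = -0.0135, y = 0.0731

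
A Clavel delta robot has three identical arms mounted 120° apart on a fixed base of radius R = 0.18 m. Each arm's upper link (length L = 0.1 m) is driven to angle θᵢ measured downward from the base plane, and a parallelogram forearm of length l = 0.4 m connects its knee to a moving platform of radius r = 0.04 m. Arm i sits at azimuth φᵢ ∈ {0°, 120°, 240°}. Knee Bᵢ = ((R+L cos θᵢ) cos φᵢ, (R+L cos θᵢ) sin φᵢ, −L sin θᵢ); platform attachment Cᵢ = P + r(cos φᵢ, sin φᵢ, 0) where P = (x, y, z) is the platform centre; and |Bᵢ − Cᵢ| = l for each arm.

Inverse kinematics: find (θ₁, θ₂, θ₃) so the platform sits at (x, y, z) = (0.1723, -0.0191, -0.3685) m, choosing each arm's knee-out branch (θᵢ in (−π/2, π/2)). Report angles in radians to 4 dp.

θ₁ = -0.2613, θ₂ = 1.3970, θ₃ = 1.2220

arm 1 (φ=0.0°): x'=0.1723, y'=-0.0191
  e−x'=-0.0323;  (l²−L²−(e−x')²−y'²−z²)/2L = 0.0640
  √(A²+B²)=0.3699;  θ1 = -1.6582+1.3969 ≈ -0.2613
arm 2 (φ=120.0°): x'=-0.1027, y'=-0.1397
  e−x'=0.2427;  (l²−L²−(e−x')²−y'²−z²)/2L = -0.3210
  √(A²+B²)=0.4412;  θ2 = -0.9884+2.3854 ≈ 1.3970
φ3=240.0° → target in arm frame (-0.0696, 0.1588)
  e−x'=0.2096;  (l²−L²−(e−x')²−y'²−z²)/2L = -0.2747
  θ3 = atan2(B,A) + arccos(C/0.4239) = 1.2220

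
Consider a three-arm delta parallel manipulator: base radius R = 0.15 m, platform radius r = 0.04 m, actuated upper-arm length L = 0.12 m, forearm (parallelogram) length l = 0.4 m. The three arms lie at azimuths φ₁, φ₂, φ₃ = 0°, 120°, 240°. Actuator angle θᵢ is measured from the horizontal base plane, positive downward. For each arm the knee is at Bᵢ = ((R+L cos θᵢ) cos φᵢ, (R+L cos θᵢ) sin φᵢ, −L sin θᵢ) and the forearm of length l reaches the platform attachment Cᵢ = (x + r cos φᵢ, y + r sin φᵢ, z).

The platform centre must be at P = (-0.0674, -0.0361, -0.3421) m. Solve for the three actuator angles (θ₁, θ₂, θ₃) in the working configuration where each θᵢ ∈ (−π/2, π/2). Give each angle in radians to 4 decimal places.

θ₁ = 0.5239, θ₂ = 0.1746, θ₃ = -0.1747

rotate P by −φ1: (-0.0674, -0.0361, -0.3421)
  A cos θ + B sin θ = C:  0.1774·cos θ + -0.3421·sin θ = -0.0175
  θ1 = atan2(B,A) + arccos(C/0.3854) = 0.5239
rotate P by −φ2: (0.0024, 0.0764, -0.3421)
  A cos θ + B sin θ = C:  0.1076·cos θ + -0.3421·sin θ = 0.0465
  √(A²+B²)=0.3586;  θ2 = -1.2662+1.4408 ≈ 0.1746
rotate P by −φ3: (0.0650, -0.0403, -0.3421)
  e−x'=0.0450;  (l²−L²−(e−x')²−y'²−z²)/2L = 0.1038
  √(A²+B²)=0.3451;  θ3 = -1.4399+1.2652 ≈ -0.1747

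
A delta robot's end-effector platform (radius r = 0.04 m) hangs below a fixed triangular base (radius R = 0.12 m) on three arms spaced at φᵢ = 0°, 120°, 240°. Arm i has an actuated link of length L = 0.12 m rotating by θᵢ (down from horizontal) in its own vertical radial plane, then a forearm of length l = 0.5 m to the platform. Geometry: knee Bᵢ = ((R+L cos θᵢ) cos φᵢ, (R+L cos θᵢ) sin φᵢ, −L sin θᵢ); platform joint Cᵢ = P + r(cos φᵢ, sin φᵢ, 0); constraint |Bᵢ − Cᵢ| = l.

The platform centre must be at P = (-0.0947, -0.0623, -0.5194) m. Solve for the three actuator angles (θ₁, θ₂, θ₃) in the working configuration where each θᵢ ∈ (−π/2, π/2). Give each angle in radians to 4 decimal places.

rotate P by −φ1: (-0.0947, -0.0623, -0.5194)
  A cos θ + B sin θ = C:  0.1747·cos θ + -0.5194·sin θ = -0.2857
  γ=atan2(-0.5194,0.1747)=-1.2463;  ψ=arccos(-0.5214)=2.1193;  θ1=γ+ψ≈0.8730
rotate P by −φ2: (-0.0066, 0.1132, -0.5194)
  e−x'=0.0866;  (l²−L²−(e−x')²−y'²−z²)/2L = -0.2270
  γ=atan2(-0.5194,0.0866)=-1.4056;  ψ=arccos(-0.4311)=2.0165;  θ2=γ+ψ≈0.6109
rotate P by −φ3: (0.1013, -0.0509, -0.5194)
  A=-0.0213, B=-0.5194, C=(l²−L²−A²−y'²−z²)/(2L)=-0.1551
  θ3 = atan2(B,A) + arccos(C/0.5198) = 0.2619

θ₁ = 0.8730, θ₂ = 0.6109, θ₃ = 0.2619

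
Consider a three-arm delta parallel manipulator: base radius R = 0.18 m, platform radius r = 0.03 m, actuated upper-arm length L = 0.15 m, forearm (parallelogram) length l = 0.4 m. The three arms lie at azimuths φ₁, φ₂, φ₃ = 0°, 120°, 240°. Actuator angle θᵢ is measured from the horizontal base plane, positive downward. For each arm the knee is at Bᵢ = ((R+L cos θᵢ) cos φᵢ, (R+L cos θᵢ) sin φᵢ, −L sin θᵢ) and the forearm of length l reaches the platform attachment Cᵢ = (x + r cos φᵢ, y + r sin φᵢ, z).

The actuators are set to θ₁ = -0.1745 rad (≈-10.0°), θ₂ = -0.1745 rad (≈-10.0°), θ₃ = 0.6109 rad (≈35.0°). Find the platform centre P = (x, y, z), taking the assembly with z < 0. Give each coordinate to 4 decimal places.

(0.0406, 0.0703, -0.2722)

O1 = (0.2977·cos0.0°, 0.2977·sin0.0°, 0.0260) = (0.2977, 0.0000, 0.0260)
arm 2 at φ=120.0°: ρ2 = 0.2977;  O2 = (-0.1489, 0.2578, 0.0260)
O3 = (0.2729·cos240.0°, 0.2729·sin240.0°, -0.0860) = (-0.1364, -0.2363, -0.0860)
subtract pairs → two planes through P
plane₁₂: -0.8932x+0.5157y+0.0000z = 0.0000
Cramer: x(z) = 0.0044-0.1329z;  y(z) = 0.0077-0.2302z
quadratic in z: (1.0706)z²+(0.0223)z+(-0.0732)=0, √Δ=0.5605 → z ∈ {-0.2722, 0.2513}; z = -0.2722 (taking z<0)
x = 0.0406, y = 0.0703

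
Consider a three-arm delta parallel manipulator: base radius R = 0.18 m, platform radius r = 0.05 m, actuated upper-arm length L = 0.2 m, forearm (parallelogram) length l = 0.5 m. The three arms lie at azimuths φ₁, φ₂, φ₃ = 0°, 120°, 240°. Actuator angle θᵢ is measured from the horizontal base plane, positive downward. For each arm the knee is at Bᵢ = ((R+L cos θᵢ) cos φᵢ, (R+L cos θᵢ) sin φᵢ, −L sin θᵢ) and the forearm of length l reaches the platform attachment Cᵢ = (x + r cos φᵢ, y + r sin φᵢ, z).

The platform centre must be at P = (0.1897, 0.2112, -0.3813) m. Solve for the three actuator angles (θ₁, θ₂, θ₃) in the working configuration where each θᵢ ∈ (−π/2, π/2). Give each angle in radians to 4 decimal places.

φ1=0.0° → target in arm frame (0.1897, 0.2112)
  A cos θ + B sin θ = C:  -0.0597·cos θ + -0.3813·sin θ = 0.0411
  √(A²+B²)=0.3859;  θ1 = -1.7261+1.4641 ≈ -0.2620
rotate P by −φ2: (0.0881, -0.2699, -0.3813)
  e−x'=0.0419;  (l²−L²−(e−x')²−y'²−z²)/2L = -0.0250
  θ2 = atan2(B,A) + arccos(C/0.3836) = 0.1747
φ3=240.0° → target in arm frame (-0.2778, 0.0587)
  A=0.4078, B=-0.3813, C=(l²−L²−A²−y'²−z²)/(2L)=-0.2627
  θ3 = atan2(B,A) + arccos(C/0.5583) = 1.3089

θ₁ = -0.2620, θ₂ = 0.1747, θ₃ = 1.3089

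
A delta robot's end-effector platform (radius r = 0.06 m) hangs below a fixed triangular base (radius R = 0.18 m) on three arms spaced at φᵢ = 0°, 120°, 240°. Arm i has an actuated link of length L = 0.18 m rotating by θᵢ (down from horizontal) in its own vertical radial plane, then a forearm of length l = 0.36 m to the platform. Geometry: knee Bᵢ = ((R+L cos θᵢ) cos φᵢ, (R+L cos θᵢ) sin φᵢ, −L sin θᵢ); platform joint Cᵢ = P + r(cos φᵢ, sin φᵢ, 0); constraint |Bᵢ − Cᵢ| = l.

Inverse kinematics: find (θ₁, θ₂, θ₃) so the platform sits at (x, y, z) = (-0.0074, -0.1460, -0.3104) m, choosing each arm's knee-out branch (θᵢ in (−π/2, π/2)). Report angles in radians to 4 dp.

φ1=0.0° → target in arm frame (-0.0074, -0.1460)
  A=0.1274, B=-0.3104, C=(l²−L²−A²−y'²−z²)/(2L)=-0.1019
  θ1 = atan2(B,A) + arccos(C/0.3355) = 0.6981
φ2=120.0° → target in arm frame (-0.1227, 0.0794)
  A=0.2427, B=-0.3104, C=(l²−L²−A²−y'²−z²)/(2L)=-0.1788
  θ2 = atan2(B,A) + arccos(C/0.3940) = 1.1347
rotate P by −φ3: (0.1301, 0.0666, -0.3104)
  A cos θ + B sin θ = C:  -0.0101·cos θ + -0.3104·sin θ = -0.0102
  √(A²+B²)=0.3106;  θ3 = -1.6035+1.6038 ≈ 0.0003

θ₁ = 0.6981, θ₂ = 1.1347, θ₃ = 0.0003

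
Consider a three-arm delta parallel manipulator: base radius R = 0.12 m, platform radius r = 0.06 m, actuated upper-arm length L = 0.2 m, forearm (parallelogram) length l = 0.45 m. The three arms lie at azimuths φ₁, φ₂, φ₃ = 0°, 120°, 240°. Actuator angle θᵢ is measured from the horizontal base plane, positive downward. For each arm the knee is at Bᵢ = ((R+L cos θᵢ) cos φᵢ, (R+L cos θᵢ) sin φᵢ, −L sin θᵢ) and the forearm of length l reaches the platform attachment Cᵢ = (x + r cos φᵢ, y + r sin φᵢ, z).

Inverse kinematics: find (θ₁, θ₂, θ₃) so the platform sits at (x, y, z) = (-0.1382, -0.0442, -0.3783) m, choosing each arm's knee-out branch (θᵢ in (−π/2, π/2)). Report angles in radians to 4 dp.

θ₁ = 0.6108, θ₂ = 0.0873, θ₃ = -0.1746

rotate P by −φ1: (-0.1382, -0.0442, -0.3783)
  e−x'=0.1982;  (l²−L²−(e−x')²−y'²−z²)/2L = -0.0546
  γ=atan2(-0.3783,0.1982)=-1.0882;  ψ=arccos(-0.1279)=1.6990;  θ1=γ+ψ≈0.6108
arm 2 (φ=120.0°): x'=0.0308, y'=0.1418
  A=0.0292, B=-0.3783, C=(l²−L²−A²−y'²−z²)/(2L)=-0.0039
  γ=atan2(-0.3783,0.0292)=-1.4938;  ψ=arccos(-0.0103)=1.5811;  θ2=γ+ψ≈0.0873
φ3=240.0° → target in arm frame (0.1074, -0.0976)
  e−x'=-0.0474;  (l²−L²−(e−x')²−y'²−z²)/2L = 0.0191
  γ=atan2(-0.3783,-0.0474)=-1.6954;  ψ=arccos(0.0500)=1.5208;  θ3=γ+ψ≈-0.1746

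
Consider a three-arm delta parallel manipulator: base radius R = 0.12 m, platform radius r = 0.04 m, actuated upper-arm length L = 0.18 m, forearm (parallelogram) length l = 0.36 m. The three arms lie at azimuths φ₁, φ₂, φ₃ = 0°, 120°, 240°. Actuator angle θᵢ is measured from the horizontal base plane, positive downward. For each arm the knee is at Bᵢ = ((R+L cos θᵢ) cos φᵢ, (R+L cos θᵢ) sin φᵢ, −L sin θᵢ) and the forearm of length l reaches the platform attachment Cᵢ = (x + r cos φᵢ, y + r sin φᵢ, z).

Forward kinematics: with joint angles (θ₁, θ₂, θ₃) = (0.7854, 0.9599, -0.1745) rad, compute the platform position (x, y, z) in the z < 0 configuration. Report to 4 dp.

(-0.0561, -0.1578, -0.3153)

centre 1 = (0.2073·cos0.0°, 0.2073·sin0.0°, -0.1273) = (0.2073, 0.0000, -0.1273)
centre 2 = (0.1832·cos120.0°, 0.1832·sin120.0°, -0.1474) = (-0.0916, 0.1587, -0.1474)
φ3=240.0°: virtual centre (-0.1286, -0.2228, 0.0313), radius l
eliminate P² terms by subtracting sphere 1 from 2 and 3
linear system: -0.5978x+0.3174y = -0.0038−-0.0403z; -0.6718x+-0.4456y = 0.0080−0.3171z
det = 0.4796;  x = -0.0017+0.1724z,  y = -0.0154+0.4517z
sphere 1 gives Az²+Bz+C=0 with A=1.2337, B=0.1686, C=-0.0695;  B²−4AC=0.3713;  roots -0.3153, 0.1786;  negative root z = -0.3153
x = -0.0561, y = -0.1578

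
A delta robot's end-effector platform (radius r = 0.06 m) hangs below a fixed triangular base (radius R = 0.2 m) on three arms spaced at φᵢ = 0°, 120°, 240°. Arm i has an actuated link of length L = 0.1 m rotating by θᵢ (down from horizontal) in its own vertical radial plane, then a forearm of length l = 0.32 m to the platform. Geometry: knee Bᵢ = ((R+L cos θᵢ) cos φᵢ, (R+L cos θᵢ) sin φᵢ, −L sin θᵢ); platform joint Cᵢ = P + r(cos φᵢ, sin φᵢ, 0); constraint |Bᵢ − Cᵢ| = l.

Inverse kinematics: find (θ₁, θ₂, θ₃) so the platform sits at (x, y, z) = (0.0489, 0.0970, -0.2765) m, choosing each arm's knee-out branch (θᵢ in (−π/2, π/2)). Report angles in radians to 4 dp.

θ₁ = 0.3485, θ₂ = 0.2619, θ₃ = 1.3961

rotate P by −φ1: (0.0489, 0.0970, -0.2765)
  A=0.0911, B=-0.2765, C=(l²−L²−A²−y'²−z²)/(2L)=-0.0088
  θ1 = atan2(B,A) + arccos(C/0.2911) = 0.3485
φ2=120.0° → target in arm frame (0.0596, -0.0908)
  e−x'=0.0804;  (l²−L²−(e−x')²−y'²−z²)/2L = 0.0061
  γ=atan2(-0.2765,0.0804)=-1.2877;  ψ=arccos(0.0212)=1.5496;  θ2=γ+ψ≈0.2619
rotate P by −φ3: (-0.1085, -0.0062, -0.2765)
  A cos θ + B sin θ = C:  0.2485·cos θ + -0.2765·sin θ = -0.2291
  θ3 = atan2(B,A) + arccos(C/0.3717) = 1.3961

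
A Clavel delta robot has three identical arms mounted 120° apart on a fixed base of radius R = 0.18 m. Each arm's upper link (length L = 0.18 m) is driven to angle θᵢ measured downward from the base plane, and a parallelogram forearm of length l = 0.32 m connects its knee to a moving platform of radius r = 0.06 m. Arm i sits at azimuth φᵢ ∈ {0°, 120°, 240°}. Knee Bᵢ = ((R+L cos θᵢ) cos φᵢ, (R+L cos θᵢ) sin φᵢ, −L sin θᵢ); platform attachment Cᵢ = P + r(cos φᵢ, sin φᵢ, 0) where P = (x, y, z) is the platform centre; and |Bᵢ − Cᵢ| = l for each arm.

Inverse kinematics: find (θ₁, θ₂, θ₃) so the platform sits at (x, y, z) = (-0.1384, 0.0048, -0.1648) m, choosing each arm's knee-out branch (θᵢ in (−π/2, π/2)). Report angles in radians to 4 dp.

rotate P by −φ1: (-0.1384, 0.0048, -0.1648)
  A cos θ + B sin θ = C:  0.2584·cos θ + -0.1648·sin θ = -0.0665
  γ=atan2(-0.1648,0.2584)=-0.5677;  ψ=arccos(-0.2171)=1.7896;  θ1=γ+ψ≈1.2219
arm 2 (φ=120.0°): x'=0.0734, y'=0.1175
  e−x'=0.0466;  (l²−L²−(e−x')²−y'²−z²)/2L = 0.0746
  γ=atan2(-0.1648,0.0466)=-1.2950;  ψ=arccos(0.4358)=1.1199;  θ2=γ+ψ≈-0.1751
rotate P by −φ3: (0.0650, -0.1223, -0.1648)
  A cos θ + B sin θ = C:  0.0550·cos θ + -0.1648·sin θ = 0.0691
  γ=atan2(-0.1648,0.0550)=-1.2489;  ψ=arccos(0.3977)=1.1618;  θ3=γ+ψ≈-0.0872

θ₁ = 1.2219, θ₂ = -0.1751, θ₃ = -0.0872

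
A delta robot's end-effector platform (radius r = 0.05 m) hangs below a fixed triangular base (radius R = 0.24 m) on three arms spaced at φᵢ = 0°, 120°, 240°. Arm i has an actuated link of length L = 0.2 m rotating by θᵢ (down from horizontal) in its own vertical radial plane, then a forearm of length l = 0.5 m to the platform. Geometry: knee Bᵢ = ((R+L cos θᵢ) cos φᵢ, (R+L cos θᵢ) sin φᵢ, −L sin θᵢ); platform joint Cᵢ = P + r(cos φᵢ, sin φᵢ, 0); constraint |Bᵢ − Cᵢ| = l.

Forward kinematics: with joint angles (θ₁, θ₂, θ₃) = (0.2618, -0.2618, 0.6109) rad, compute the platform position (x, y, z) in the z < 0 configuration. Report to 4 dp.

centre 1 = (0.3832·cos0.0°, 0.3832·sin0.0°, -0.0518) = (0.3832, 0.0000, -0.0518)
centre 2 = (0.3832·cos120.0°, 0.3832·sin120.0°, 0.0518) = (-0.1916, 0.3318, 0.0518)
φ3=240.0°: virtual centre (-0.1769, -0.3064, -0.1147), radius l
subtract pairs → two planes through P
plane₁₂: -1.1496x+0.6637y+0.2071z = 0.0000
Cramer: x(z) = 0.0051+0.0299z;  y(z) = 0.0089-0.2601z
into |P−centre ₁|² = l²: 1.0686z² + 0.0763z + -0.1043 = 0;  Δ = 0.4516;  z = -0.3502 or 0.2788 → z<0 root = -0.3502
x = -0.0054, y = 0.1000

(-0.0054, 0.1000, -0.3502)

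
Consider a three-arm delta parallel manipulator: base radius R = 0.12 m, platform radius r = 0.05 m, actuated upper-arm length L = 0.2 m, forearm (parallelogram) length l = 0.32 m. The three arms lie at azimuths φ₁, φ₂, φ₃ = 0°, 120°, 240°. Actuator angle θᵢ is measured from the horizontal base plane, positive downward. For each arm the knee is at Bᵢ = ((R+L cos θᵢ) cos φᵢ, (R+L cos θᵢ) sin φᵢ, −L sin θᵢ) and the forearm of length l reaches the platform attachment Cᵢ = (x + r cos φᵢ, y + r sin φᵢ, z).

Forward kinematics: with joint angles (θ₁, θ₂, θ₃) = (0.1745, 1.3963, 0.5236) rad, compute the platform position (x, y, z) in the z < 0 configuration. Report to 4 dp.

S1 = (0.2670·cos0.0°, 0.2670·sin0.0°, -0.0347) = (0.2670, 0.0000, -0.0347)
S2 = (0.1047·cos120.0°, 0.1047·sin120.0°, -0.1970) = (-0.0524, 0.0907, -0.1970)
φ3=240.0°: virtual centre (-0.1216, -0.2106, -0.1000), radius l
|S₂|²−|S₁|² = -0.0227;  |S₃|²−|S₁|² = -0.0033
plane₁₂: -0.6386x+0.1814y+-0.3245z = -0.0227
Cramer: x(z) = 0.0248-0.3911z;  y(z) = -0.0379+0.4117z
sphere 1 gives Az²+Bz+C=0 with A=1.3225, B=0.2277, C=-0.0411;  B²−4AC=0.2694;  roots -0.2823, 0.1101;  negative root z = -0.2823
x = 0.1352, y = -0.1541

(0.1352, -0.1541, -0.2823)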